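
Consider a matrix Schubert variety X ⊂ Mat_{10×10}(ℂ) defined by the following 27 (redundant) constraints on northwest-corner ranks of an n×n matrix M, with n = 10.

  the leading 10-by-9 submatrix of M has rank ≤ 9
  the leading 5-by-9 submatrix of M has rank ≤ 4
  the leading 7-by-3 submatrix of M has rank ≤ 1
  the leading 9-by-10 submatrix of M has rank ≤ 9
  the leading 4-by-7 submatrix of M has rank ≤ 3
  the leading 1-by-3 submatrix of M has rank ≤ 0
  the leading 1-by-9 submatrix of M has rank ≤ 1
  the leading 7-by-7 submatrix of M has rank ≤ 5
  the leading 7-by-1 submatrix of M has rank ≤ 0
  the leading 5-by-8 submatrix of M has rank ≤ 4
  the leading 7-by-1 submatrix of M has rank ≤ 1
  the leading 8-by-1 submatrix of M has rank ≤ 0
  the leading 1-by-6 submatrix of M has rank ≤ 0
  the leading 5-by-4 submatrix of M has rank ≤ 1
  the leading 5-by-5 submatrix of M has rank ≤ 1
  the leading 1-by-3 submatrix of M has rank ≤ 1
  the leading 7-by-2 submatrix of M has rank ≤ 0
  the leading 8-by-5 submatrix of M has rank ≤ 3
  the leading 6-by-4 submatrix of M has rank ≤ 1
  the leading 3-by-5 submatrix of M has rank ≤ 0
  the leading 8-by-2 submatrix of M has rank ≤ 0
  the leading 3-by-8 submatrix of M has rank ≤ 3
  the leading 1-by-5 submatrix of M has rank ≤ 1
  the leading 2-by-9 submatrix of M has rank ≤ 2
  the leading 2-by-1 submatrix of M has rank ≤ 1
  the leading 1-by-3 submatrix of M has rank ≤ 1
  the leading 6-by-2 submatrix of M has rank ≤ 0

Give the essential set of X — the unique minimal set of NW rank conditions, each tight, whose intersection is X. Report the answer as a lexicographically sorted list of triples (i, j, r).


The tightest implied rank at each (i,j), from the 27 conditions:

  i=1: 0, 0, 0, 0, 0, 0, 1, 1, 1, 1
  i=2: 0, 0, 0, 0, 0, 1, 2, 2, 2, 2
  i=3: 0, 0, 0, 0, 0, 1, 2, 3, 3, 3
  i=4: 0, 0, 1, 1, 1, 2, 3, 4, 4, 4
  i=5: 0, 0, 1, 1, 1, 2, 3, 4, 4, 5
  i=6: 0, 0, 1, 1, 2, 3, 4, 5, 5, 6
  i=7: 0, 0, 1, 2, 3, 4, 5, 6, 6, 7
  i=8: 0, 0, 1, 2, 3, 4, 5, 6, 7, 8
  i=9: 1, 1, 2, 3, 4, 5, 6, 7, 8, 9
  i=10: 1, 2, 3, 4, 5, 6, 7, 8, 9, 10

second differences of R give the permutation w = (7, 6, 8, 3, 10, 5, 4, 9, 1, 2).

ℓ(w)=30; the 6 essential cells (i,j,r):

[(1, 6, 0), (3, 5, 0), (5, 5, 1), (5, 9, 4), (6, 4, 1), (8, 2, 0)]


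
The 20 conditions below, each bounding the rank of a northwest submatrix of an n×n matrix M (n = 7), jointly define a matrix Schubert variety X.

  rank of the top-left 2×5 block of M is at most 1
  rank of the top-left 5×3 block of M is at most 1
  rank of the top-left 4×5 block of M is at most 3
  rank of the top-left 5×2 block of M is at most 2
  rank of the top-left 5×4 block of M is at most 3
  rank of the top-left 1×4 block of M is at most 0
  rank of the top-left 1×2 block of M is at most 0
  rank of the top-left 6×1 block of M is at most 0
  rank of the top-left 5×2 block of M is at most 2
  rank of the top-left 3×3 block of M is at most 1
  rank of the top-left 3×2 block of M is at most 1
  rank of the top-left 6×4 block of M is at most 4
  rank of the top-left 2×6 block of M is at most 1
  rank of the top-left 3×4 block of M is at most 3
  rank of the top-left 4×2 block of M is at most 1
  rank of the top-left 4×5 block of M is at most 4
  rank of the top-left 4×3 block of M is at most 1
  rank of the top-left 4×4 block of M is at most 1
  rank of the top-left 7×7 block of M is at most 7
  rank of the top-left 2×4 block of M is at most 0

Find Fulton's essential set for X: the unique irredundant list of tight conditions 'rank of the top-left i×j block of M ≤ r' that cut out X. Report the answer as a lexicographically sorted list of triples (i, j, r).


Computing R[i][j] = min implied NW-rank bound (n=7, 20 conditions):

  0, 0, 0, 0, 1, 1, 1
  0, 0, 0, 0, 1, 1, 2
  0, 1, 1, 1, 2, 2, 3
  0, 1, 1, 1, 2, 3, 4
  0, 1, 1, 2, 3, 4, 5
  0, 1, 2, 3, 4, 5, 6
  1, 2, 3, 4, 5, 6, 7

second differences of R give the permutation w = (5, 7, 2, 6, 4, 3, 1).

5 SE-corners of the 16-cell Rothe diagram give Ess(w):

[(2, 4, 0), (2, 6, 1), (4, 4, 1), (5, 3, 1), (6, 1, 0)]


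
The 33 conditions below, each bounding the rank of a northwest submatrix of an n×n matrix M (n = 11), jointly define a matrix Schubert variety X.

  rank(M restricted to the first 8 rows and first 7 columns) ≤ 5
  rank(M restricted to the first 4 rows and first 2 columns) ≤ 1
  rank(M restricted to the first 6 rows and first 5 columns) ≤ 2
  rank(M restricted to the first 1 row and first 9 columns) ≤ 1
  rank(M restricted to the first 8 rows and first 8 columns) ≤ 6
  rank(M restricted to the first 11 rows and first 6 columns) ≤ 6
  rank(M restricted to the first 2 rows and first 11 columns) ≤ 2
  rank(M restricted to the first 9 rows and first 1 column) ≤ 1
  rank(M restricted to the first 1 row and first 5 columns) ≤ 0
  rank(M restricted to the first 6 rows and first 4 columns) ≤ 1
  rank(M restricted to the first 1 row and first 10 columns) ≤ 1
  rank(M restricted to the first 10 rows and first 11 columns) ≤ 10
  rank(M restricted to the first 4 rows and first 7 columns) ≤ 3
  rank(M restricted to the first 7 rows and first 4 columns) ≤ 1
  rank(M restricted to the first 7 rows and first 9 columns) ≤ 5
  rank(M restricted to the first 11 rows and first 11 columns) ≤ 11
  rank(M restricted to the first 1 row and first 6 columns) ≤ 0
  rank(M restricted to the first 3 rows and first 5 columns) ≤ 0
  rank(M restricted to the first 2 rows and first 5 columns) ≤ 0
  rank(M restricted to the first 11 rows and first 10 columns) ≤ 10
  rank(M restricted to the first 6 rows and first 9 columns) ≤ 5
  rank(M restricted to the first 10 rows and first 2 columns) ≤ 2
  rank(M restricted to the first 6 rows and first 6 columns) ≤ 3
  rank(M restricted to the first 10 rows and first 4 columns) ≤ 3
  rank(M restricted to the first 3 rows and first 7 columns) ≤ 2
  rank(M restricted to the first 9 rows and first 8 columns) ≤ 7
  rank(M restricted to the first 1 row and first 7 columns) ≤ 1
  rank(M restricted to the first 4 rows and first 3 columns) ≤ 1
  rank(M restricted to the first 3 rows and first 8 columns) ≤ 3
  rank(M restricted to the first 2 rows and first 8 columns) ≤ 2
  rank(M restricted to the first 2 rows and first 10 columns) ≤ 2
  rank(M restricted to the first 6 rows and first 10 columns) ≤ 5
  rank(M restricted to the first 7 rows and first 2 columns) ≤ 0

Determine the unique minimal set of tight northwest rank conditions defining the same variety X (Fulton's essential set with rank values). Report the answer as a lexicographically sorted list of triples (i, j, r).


Propagating the 33 rank bounds to every northwest block:

  R[1]: 0 | 0 | 0 | 0 | 0 | 0 | 1 | 1 | 1 | 1 | 1
  R[2]: 0 | 0 | 0 | 0 | 0 | 1 | 2 | 2 | 2 | 2 | 2
  R[3]: 0 | 0 | 0 | 0 | 0 | 1 | 2 | 3 | 3 | 3 | 3
  R[4]: 0 | 0 | 1 | 1 | 1 | 2 | 3 | 4 | 4 | 4 | 4
  R[5]: 0 | 0 | 1 | 1 | 2 | 3 | 4 | 5 | 5 | 5 | 5
  R[6]: 0 | 0 | 1 | 1 | 2 | 3 | 4 | 5 | 5 | 5 | 6
  R[7]: 0 | 0 | 1 | 1 | 2 | 3 | 4 | 5 | 5 | 6 | 7
  R[8]: 1 | 1 | 2 | 2 | 3 | 4 | 5 | 6 | 6 | 7 | 8
  R[9]: 1 | 2 | 3 | 3 | 4 | 5 | 6 | 7 | 7 | 8 | 9
  R[10]: 1 | 2 | 3 | 3 | 4 | 5 | 6 | 7 | 8 | 9 | 10
  R[11]: 1 | 2 | 3 | 4 | 5 | 6 | 7 | 8 | 9 | 10 | 11

hence w(1..11) = (7, 6, 8, 3, 5, 11, 10, 1, 2, 9, 4).

D(w) has 31 cells with 7 SE-corners; essential set:

[(1, 6, 0), (3, 5, 0), (6, 10, 5), (7, 2, 0), (7, 4, 1), (7, 9, 5), (10, 4, 3)]


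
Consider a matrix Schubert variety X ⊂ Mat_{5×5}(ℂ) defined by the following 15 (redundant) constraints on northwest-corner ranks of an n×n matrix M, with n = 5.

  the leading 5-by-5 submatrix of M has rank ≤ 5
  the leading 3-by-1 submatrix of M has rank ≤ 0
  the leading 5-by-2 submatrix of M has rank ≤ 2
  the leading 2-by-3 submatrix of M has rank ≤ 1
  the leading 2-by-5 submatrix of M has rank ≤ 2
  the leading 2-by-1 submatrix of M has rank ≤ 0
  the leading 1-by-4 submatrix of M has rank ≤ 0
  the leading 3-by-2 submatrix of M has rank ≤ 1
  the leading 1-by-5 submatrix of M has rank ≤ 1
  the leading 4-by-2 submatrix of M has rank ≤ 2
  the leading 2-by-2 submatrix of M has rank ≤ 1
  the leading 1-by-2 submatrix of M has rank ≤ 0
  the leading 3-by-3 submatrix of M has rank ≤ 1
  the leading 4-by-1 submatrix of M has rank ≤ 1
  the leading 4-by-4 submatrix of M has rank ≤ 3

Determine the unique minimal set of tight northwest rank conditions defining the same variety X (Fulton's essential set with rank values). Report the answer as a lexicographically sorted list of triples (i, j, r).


Propagating the 15 rank bounds to every northwest block:

  0  0  0  0  1
  0  1  1  1  2
  0  1  1  2  3
  1  2  2  3  4
  1  2  3  4  5

hence w(1..5) = (5, 2, 4, 1, 3).

|D(w)|=7, |Ess(w)|=3:

[(1, 4, 0), (3, 1, 0), (3, 3, 1)]


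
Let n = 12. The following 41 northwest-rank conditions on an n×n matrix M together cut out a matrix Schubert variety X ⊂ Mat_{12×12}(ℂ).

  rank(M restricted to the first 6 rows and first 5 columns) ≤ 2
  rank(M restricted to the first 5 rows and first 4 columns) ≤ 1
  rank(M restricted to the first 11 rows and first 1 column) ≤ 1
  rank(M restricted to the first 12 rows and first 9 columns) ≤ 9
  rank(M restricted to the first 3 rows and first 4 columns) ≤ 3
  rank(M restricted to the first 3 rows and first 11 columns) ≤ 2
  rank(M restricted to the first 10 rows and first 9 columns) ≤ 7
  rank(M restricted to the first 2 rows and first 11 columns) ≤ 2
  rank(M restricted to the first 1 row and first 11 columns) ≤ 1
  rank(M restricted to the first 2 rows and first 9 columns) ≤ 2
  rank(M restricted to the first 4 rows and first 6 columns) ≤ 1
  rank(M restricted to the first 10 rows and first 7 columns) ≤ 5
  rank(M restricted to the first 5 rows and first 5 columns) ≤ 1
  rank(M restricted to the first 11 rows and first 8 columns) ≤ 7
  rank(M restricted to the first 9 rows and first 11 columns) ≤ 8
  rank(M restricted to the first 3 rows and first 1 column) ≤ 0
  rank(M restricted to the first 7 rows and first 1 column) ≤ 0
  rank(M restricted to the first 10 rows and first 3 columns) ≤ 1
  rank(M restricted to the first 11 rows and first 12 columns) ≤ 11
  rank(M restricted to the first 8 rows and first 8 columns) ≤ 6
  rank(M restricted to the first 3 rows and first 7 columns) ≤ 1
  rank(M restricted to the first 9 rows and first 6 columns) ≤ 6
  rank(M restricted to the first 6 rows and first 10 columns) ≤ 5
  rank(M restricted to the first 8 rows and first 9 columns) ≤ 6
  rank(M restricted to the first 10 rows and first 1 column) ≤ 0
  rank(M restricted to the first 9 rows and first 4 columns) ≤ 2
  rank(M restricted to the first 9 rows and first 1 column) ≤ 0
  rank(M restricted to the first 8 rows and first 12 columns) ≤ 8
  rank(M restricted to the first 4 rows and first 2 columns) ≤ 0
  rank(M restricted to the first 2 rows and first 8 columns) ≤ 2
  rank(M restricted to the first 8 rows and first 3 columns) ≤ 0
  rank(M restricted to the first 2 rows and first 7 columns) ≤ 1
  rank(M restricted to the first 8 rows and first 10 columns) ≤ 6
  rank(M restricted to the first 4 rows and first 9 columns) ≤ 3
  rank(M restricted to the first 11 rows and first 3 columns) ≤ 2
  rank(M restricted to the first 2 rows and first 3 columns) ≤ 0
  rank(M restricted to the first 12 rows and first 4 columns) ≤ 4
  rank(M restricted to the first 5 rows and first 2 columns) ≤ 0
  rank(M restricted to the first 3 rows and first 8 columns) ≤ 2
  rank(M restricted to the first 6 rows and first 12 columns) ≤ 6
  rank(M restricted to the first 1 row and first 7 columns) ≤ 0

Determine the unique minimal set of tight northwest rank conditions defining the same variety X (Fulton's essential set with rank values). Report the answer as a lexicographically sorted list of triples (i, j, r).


Reconstructing r_w from the 41 given conditions:

  row 1: 0 0 0 0 0 0 0 1 1 1 1 1
  row 2: 0 0 0 1 1 1 1 2 2 2 2 2
  row 3: 0 0 0 1 1 1 1 2 2 2 2 3
  row 4: 0 0 0 1 1 1 2 3 3 3 3 4
  row 5: 0 0 0 1 1 2 3 4 4 4 4 5
  row 6: 0 0 0 1 2 3 4 5 5 5 5 6
  row 7: 0 0 0 1 2 3 4 5 6 6 6 7
  row 8: 0 0 0 1 2 3 4 5 6 6 7 8
  row 9: 0 1 1 2 3 4 5 6 7 7 8 9
  row 10: 0 1 1 2 3 4 5 6 7 8 9 10
  row 11: 1 2 2 3 4 5 6 7 8 9 10 11
  row 12: 1 2 3 4 5 6 7 8 9 10 11 12

the unique w with this rank table is (8, 4, 12, 7, 6, 5, 9, 11, 2, 10, 1, 3).

Rothe diagram D(w) (41 cells), 9 SE-corners (essential conditions):

[(1, 7, 0), (3, 7, 1), (3, 11, 2), (4, 6, 1), (5, 5, 1), (8, 3, 0), (8, 10, 6), (10, 1, 0), (10, 3, 1)]


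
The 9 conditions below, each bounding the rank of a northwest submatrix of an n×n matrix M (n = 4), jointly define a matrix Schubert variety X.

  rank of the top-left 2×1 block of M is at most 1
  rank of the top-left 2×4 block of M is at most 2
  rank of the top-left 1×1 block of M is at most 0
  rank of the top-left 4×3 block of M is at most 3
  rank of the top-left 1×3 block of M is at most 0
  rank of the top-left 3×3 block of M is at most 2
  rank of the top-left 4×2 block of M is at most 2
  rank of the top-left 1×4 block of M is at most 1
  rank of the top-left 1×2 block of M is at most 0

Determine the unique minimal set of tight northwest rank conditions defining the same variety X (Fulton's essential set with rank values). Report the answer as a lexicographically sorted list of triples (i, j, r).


Propagating the 9 rank bounds to every northwest block:

  row 1: 0 | 0 | 0 | 1
  row 2: 1 | 1 | 1 | 2
  row 3: 1 | 2 | 2 | 3
  row 4: 1 | 2 | 3 | 4

second differences of R give the permutation w = (4, 1, 2, 3).

1 SE-corner of the 3-cell Rothe diagram gives Ess(w):

[(1, 3, 0)]


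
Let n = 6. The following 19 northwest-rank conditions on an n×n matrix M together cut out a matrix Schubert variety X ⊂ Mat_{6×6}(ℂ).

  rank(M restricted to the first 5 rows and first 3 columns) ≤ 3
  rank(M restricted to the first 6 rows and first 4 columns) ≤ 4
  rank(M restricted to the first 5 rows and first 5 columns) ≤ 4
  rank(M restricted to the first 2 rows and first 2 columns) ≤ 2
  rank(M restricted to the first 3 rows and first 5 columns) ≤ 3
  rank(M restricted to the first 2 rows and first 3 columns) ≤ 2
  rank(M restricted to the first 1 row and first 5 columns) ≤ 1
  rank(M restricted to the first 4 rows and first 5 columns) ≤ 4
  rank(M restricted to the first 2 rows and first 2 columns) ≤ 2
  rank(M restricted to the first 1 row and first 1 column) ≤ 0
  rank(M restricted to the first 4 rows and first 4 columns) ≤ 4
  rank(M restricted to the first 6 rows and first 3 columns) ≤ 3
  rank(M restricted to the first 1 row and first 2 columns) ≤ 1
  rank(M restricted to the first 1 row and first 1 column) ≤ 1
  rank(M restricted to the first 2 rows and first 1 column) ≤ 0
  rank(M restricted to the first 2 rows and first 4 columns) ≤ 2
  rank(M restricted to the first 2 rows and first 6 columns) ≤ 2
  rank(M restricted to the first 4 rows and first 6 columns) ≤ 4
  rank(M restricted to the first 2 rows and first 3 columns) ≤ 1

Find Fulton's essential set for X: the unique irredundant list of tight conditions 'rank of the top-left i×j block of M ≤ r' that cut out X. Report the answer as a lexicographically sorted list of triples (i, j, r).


Recovering R(i,j) via the rank-extension bound from the 19 conditions:

  R[1]: 0, 1, 1, 1, 1, 1
  R[2]: 0, 1, 1, 2, 2, 2
  R[3]: 1, 2, 2, 3, 3, 3
  R[4]: 1, 2, 3, 4, 4, 4
  R[5]: 1, 2, 3, 4, 4, 5
  R[6]: 1, 2, 3, 4, 5, 6

reading off 1-entries of Δ²R: w = (2, 4, 1, 3, 6, 5).

ℓ(w)=4; the 3 essential cells (i,j,r):

[(2, 1, 0), (2, 3, 1), (5, 5, 4)]


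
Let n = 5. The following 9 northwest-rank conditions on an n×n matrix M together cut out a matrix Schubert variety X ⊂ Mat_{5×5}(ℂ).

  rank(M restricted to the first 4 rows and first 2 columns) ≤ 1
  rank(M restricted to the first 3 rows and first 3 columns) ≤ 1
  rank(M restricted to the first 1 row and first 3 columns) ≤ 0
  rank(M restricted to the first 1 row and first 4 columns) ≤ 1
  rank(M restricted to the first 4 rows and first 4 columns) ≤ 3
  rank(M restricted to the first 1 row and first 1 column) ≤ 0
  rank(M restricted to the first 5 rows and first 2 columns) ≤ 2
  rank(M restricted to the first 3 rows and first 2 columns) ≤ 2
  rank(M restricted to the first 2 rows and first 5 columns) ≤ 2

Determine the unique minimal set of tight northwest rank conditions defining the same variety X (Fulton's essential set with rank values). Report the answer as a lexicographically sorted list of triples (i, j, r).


Propagating the 9 rank bounds to every northwest block:

  row 1: 0  0  0  1  1
  row 2: 1  1  1  2  2
  row 3: 1  1  1  2  3
  row 4: 1  1  2  3  4
  row 5: 1  2  3  4  5

so w = (4, 1, 5, 3, 2).

Rothe diagram D(w) (6 cells), 3 SE-corners (essential conditions):

[(1, 3, 0), (3, 3, 1), (4, 2, 1)]


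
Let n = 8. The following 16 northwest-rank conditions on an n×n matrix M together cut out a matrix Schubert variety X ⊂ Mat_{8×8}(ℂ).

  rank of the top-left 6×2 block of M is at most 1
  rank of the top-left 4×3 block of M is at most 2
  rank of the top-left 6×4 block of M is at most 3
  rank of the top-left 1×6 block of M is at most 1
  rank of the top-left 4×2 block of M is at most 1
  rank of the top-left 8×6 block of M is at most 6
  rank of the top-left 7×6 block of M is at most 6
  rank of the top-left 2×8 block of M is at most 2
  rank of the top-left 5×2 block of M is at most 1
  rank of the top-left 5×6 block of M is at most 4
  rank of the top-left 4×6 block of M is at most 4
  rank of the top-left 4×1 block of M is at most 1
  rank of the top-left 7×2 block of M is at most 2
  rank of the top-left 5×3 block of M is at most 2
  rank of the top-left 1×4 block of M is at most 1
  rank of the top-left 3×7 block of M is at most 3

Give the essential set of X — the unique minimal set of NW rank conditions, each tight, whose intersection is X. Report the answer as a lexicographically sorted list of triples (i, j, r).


The tightest implied rank at each (i,j), from the 16 conditions:

  R[1]: 1  1  1  1  1  1  1  1
  R[2]: 1  1  2  2  2  2  2  2
  R[3]: 1  1  2  3  3  3  3  3
  R[4]: 1  1  2  3  4  4  4  4
  R[5]: 1  1  2  3  4  4  5  5
  R[6]: 1  1  2  3  4  5  6  6
  R[7]: 1  2  3  4  5  6  7  7
  R[8]: 1  2  3  4  5  6  7  8

second differences of R give the permutation w = (1, 3, 4, 5, 7, 6, 2, 8).

ℓ(w)=6; the 2 essential cells (i,j,r):

[(5, 6, 4), (6, 2, 1)]


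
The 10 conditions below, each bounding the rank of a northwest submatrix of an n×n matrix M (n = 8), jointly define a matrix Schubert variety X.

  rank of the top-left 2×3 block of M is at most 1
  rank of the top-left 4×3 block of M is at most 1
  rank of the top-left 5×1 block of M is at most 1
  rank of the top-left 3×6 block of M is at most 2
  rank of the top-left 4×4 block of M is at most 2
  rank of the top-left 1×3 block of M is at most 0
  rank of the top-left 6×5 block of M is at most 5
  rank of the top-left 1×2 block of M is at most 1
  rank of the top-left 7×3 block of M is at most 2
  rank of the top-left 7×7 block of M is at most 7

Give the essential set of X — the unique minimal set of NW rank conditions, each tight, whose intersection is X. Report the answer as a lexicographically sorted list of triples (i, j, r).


Propagating the 10 rank bounds to every northwest block:

  i=1: 0  0  0  1  1  1  1  1
  i=2: 1  1  1  2  2  2  2  2
  i=3: 1  1  1  2  2  2  3  3
  i=4: 1  1  1  2  3  3  4  4
  i=5: 1  2  2  3  4  4  5  5
  i=6: 1  2  2  3  4  5  6  6
  i=7: 1  2  2  3  4  5  6  7
  i=8: 1  2  3  4  5  6  7  8

so w = (4, 1, 7, 5, 2, 6, 8, 3).

Fulton essential set (4 of the 11 Rothe cells):

[(1, 3, 0), (3, 6, 2), (4, 3, 1), (7, 3, 2)]


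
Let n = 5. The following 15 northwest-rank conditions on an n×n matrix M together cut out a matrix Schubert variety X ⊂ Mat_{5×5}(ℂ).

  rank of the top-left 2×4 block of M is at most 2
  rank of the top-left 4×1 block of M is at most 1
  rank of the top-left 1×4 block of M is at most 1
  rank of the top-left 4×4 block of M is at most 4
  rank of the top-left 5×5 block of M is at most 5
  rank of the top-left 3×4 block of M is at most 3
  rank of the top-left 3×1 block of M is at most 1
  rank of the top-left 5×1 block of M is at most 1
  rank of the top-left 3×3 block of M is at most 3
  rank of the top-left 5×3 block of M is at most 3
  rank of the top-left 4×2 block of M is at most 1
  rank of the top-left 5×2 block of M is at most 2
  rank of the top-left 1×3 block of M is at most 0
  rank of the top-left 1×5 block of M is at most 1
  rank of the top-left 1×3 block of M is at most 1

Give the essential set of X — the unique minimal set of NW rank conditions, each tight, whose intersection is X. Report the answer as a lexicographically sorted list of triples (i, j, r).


Computing R[i][j] = min implied NW-rank bound (n=5, 15 conditions):

  0, 0, 0, 1, 1
  1, 1, 1, 2, 2
  1, 1, 2, 3, 3
  1, 1, 2, 3, 4
  1, 2, 3, 4, 5

giving w = (4, 1, 3, 5, 2) via Δ²R.

D(w) has 5 cells with 2 SE-corners; essential set:

[(1, 3, 0), (4, 2, 1)]


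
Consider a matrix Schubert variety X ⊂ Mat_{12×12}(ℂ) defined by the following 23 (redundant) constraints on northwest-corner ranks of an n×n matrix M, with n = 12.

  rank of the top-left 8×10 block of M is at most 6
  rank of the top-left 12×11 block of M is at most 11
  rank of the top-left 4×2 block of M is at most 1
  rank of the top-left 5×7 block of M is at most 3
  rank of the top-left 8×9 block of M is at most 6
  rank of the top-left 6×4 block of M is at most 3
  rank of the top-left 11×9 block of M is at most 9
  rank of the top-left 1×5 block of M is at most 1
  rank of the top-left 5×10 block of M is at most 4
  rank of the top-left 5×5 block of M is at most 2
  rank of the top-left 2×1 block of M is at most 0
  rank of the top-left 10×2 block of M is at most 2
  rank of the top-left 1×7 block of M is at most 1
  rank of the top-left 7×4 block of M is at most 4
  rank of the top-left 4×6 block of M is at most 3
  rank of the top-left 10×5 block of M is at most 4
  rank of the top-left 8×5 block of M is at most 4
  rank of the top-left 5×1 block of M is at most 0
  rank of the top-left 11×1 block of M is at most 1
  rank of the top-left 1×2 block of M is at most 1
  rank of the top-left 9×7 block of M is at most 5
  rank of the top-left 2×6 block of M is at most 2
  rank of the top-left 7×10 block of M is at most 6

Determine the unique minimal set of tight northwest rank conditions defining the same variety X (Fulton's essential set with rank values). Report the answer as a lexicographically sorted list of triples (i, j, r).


Propagating the 23 rank bounds to every northwest block:

  0  1  1  1  1  1  1  1  1  1  1  1
  0  1  2  2  2  2  2  2  2  2  2  2
  0  1  2  2  2  3  3  3  3  3  3  3
  0  1  2  2  2  3  3  4  4  4  4  4
  0  1  2  2  2  3  3  4  4  4  5  5
  1  2  3  3  3  4  4  5  5  5  6  6
  1  2  3  4  4  5  5  6  6  6  7  7
  1  2  3  4  4  5  5  6  6  6  7  8
  1  2  3  4  4  5  5  6  7  7  8  9
  1  2  3  4  4  5  6  7  8  8  9  10
  1  2  3  4  5  6  7  8  9  9  10  11
  1  2  3  4  5  6  7  8  9  10  11  12

the unique w with this rank table is (2, 3, 6, 8, 11, 1, 4, 12, 9, 7, 5, 10).

7 SE-corners of the 22-cell Rothe diagram give Ess(w):

[(5, 1, 0), (5, 5, 2), (5, 7, 3), (5, 10, 4), (8, 10, 6), (9, 7, 5), (10, 5, 4)]


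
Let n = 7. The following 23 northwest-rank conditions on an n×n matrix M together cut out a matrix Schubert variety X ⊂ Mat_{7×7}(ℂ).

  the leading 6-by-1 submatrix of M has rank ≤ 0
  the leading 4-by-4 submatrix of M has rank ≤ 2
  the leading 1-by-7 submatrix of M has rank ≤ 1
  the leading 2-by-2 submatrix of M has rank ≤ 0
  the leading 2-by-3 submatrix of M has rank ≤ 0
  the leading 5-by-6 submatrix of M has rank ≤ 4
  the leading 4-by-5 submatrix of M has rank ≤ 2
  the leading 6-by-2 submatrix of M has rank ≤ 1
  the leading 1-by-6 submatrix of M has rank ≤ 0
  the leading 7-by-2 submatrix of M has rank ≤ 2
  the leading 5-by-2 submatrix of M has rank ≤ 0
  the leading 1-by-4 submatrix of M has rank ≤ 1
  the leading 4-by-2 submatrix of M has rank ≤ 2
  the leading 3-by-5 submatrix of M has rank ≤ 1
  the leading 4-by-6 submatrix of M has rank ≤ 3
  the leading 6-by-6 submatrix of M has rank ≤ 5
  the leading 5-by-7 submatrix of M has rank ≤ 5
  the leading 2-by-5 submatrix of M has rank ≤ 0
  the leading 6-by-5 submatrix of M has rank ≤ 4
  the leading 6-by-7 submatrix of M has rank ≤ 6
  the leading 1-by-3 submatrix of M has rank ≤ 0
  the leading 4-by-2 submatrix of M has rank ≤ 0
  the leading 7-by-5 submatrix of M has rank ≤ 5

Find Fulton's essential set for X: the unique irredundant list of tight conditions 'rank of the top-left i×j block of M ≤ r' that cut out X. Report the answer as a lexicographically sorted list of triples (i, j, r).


Reconstructing r_w from the 23 given conditions:

  i=1: 0  0  0  0  0  0  1
  i=2: 0  0  0  0  0  1  2
  i=3: 0  0  1  1  1  2  3
  i=4: 0  0  1  2  2  3  4
  i=5: 0  0  1  2  3  4  5
  i=6: 0  1  2  3  4  5  6
  i=7: 1  2  3  4  5  6  7

giving w = (7, 6, 3, 4, 5, 2, 1) via Δ²R.

Rothe diagram D(w) (18 cells), 4 SE-corners (essential conditions):

[(1, 6, 0), (2, 5, 0), (5, 2, 0), (6, 1, 0)]


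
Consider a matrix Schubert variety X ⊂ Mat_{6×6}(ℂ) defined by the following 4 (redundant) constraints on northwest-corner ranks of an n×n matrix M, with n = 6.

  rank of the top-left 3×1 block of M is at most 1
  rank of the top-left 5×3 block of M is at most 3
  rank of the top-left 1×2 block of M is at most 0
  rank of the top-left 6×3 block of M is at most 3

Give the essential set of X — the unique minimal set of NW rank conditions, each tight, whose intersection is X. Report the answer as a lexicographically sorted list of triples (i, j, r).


Recovering R(i,j) via the rank-extension bound from the 4 conditions:

  i=1: 0 0 1 1 1 1
  i=2: 1 1 2 2 2 2
  i=3: 1 2 3 3 3 3
  i=4: 1 2 3 4 4 4
  i=5: 1 2 3 4 5 5
  i=6: 1 2 3 4 5 6

second differences of R give the permutation w = (3, 1, 2, 4, 5, 6).

D(w) has 2 cells with 1 SE-corner; essential set:

[(1, 2, 0)]


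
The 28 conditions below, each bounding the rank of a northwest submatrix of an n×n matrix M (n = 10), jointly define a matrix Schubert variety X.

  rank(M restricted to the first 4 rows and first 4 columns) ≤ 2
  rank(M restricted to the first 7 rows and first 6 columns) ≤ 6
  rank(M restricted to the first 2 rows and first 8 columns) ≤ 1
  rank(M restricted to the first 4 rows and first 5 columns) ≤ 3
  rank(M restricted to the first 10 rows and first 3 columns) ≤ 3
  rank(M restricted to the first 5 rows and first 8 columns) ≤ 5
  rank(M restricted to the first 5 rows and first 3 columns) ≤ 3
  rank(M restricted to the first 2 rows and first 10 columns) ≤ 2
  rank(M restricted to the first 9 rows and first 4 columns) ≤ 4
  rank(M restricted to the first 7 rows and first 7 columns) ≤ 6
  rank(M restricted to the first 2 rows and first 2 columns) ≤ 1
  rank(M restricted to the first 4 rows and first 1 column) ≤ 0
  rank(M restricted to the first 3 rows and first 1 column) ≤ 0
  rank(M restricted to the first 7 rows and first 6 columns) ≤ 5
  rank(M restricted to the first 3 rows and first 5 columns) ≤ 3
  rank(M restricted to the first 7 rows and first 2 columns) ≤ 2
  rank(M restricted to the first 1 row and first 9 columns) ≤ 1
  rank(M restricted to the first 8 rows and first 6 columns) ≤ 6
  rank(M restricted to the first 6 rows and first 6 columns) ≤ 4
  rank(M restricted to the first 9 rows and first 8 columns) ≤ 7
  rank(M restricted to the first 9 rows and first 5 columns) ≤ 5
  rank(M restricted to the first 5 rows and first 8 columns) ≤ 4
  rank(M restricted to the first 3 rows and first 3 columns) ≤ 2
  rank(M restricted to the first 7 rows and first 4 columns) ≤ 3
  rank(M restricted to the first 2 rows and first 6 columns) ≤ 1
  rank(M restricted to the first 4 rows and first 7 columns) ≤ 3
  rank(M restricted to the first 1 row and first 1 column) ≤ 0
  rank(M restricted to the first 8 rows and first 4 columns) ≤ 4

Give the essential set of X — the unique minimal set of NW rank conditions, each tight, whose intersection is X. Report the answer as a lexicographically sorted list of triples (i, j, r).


Rank table r_w(10×10) implied by the 28 constraints:

  row 1: 0  1  1  1  1  1  1  1  1  1
  row 2: 0  1  1  1  1  1  1  1  2  2
  row 3: 0  1  2  2  2  2  2  2  3  3
  row 4: 0  1  2  2  3  3  3  3  4  4
  row 5: 1  2  3  3  4  4  4  4  5  5
  row 6: 1  2  3  3  4  4  5  5  6  6
  row 7: 1  2  3  3  4  5  6  6  7  7
  row 8: 1  2  3  4  5  6  7  7  8  8
  row 9: 1  2  3  4  5  6  7  7  8  9
  row 10: 1  2  3  4  5  6  7  8  9  10

giving w = (2, 9, 3, 5, 1, 7, 6, 4, 10, 8) via Δ²R.

D(w) has 15 cells with 6 SE-corners; essential set:

[(2, 8, 1), (4, 1, 0), (4, 4, 2), (6, 6, 4), (7, 4, 3), (9, 8, 7)]


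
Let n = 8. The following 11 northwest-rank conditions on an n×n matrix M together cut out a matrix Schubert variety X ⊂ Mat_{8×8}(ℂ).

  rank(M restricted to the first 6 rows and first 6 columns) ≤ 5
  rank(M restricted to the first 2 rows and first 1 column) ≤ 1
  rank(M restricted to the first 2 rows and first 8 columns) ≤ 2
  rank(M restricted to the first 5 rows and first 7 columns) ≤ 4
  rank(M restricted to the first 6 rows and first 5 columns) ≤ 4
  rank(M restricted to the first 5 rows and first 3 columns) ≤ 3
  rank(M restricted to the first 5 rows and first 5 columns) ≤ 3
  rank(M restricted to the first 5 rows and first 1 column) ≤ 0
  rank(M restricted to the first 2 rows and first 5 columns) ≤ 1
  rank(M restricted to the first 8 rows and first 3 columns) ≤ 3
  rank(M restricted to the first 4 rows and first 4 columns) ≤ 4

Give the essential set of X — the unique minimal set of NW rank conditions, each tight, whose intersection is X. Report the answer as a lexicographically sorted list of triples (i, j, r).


Rank table r_w(8×8) implied by the 11 constraints:

  R[1]: 0 | 1 | 1 | 1 | 1 | 1 | 1 | 1
  R[2]: 0 | 1 | 1 | 1 | 1 | 2 | 2 | 2
  R[3]: 0 | 1 | 2 | 2 | 2 | 3 | 3 | 3
  R[4]: 0 | 1 | 2 | 3 | 3 | 4 | 4 | 4
  R[5]: 0 | 1 | 2 | 3 | 3 | 4 | 4 | 5
  R[6]: 1 | 2 | 3 | 4 | 4 | 5 | 5 | 6
  R[7]: 1 | 2 | 3 | 4 | 5 | 6 | 6 | 7
  R[8]: 1 | 2 | 3 | 4 | 5 | 6 | 7 | 8

reading off 1-entries of Δ²R: w = (2, 6, 3, 4, 8, 1, 5, 7).

D(w) has 10 cells with 4 SE-corners; essential set:

[(2, 5, 1), (5, 1, 0), (5, 5, 3), (5, 7, 4)]


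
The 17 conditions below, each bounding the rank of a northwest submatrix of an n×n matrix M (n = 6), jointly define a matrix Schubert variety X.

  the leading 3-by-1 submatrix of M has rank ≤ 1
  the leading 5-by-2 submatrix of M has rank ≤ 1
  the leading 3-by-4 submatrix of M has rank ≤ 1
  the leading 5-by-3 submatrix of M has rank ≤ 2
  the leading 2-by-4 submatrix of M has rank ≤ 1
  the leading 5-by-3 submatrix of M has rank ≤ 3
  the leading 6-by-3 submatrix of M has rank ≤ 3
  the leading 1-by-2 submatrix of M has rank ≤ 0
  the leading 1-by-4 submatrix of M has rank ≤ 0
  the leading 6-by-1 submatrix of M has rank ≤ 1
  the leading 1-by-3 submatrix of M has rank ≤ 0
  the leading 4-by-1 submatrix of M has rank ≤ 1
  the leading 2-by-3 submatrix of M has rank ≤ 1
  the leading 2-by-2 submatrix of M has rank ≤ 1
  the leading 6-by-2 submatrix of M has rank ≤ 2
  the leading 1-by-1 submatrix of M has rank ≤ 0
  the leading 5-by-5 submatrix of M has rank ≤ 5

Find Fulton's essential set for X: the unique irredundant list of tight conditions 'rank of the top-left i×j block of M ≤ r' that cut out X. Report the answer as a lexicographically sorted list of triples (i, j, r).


Computing R[i][j] = min implied NW-rank bound (n=6, 17 conditions):

  row 1: 0  0  0  0  1  1
  row 2: 1  1  1  1  2  2
  row 3: 1  1  1  1  2  3
  row 4: 1  1  2  2  3  4
  row 5: 1  1  2  3  4  5
  row 6: 1  2  3  4  5  6

reading off 1-entries of Δ²R: w = (5, 1, 6, 3, 4, 2).

|D(w)|=9, |Ess(w)|=3:

[(1, 4, 0), (3, 4, 1), (5, 2, 1)]


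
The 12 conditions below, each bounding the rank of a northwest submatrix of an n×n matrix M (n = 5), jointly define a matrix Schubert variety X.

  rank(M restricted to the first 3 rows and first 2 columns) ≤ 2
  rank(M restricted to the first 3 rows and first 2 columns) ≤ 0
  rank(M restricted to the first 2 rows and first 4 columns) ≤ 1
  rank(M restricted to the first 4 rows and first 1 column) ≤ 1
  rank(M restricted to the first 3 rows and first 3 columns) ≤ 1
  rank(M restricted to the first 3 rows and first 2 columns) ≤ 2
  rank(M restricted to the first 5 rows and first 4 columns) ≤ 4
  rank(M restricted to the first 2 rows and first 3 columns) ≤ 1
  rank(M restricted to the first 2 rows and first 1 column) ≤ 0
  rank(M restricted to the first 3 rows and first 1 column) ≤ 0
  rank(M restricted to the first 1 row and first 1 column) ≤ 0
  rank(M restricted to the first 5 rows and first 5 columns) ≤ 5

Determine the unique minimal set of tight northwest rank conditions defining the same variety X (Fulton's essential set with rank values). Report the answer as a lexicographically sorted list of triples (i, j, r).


Reconstructing r_w from the 12 given conditions:

  row 1: 0  0  1  1  1
  row 2: 0  0  1  1  2
  row 3: 0  0  1  2  3
  row 4: 1  1  2  3  4
  row 5: 1  2  3  4  5

hence w(1..5) = (3, 5, 4, 1, 2).

|D(w)|=7, |Ess(w)|=2:

[(2, 4, 1), (3, 2, 0)]


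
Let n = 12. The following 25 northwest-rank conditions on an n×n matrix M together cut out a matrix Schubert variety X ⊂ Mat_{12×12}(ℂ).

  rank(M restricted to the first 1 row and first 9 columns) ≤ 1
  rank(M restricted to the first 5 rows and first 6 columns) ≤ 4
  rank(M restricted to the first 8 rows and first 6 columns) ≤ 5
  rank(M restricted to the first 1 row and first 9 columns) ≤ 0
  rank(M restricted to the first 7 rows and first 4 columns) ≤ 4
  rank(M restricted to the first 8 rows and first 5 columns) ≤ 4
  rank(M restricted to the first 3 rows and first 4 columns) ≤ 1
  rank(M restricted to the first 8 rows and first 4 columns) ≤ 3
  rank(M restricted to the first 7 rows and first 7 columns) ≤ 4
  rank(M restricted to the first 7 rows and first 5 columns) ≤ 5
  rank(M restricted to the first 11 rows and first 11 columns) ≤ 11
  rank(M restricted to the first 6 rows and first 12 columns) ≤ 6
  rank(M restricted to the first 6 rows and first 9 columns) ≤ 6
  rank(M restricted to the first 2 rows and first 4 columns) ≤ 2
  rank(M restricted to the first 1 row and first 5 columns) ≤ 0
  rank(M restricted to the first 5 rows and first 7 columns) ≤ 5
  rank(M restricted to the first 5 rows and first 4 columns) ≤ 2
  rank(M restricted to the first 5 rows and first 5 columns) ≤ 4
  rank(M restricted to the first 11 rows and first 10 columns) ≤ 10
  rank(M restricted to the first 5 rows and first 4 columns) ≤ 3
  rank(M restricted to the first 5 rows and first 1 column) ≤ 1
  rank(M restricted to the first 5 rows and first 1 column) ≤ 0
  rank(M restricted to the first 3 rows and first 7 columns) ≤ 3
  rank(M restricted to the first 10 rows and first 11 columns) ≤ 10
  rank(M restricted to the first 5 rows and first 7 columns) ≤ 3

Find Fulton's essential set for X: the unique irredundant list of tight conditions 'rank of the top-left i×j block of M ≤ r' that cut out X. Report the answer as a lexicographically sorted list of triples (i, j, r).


Rank table r_w(12×12) implied by the 25 constraints:

  row 1: 0  0  0  0  0  0  0  0  0  1  1  1
  row 2: 0  1  1  1  1  1  1  1  1  2  2  2
  row 3: 0  1  1  1  2  2  2  2  2  3  3  3
  row 4: 0  1  2  2  3  3  3  3  3  4  4  4
  row 5: 0  1  2  2  3  3  3  4  4  5  5  5
  row 6: 1  2  3  3  4  4  4  5  5  6  6  6
  row 7: 1  2  3  3  4  4  4  5  6  7  7  7
  row 8: 1  2  3  3  4  5  5  6  7  8  8  8
  row 9: 1  2  3  4  5  6  6  7  8  9  9  9
  row 10: 1  2  3  4  5  6  7  8  9  10  10  10
  row 11: 1  2  3  4  5  6  7  8  9  10  11  11
  row 12: 1  2  3  4  5  6  7  8  9  10  11  12

the unique w with this rank table is (10, 2, 5, 3, 8, 1, 9, 6, 4, 7, 11, 12).

ℓ(w)=22; the 7 essential cells (i,j,r):

[(1, 9, 0), (3, 4, 1), (5, 1, 0), (5, 4, 2), (5, 7, 3), (7, 7, 4), (8, 4, 3)]


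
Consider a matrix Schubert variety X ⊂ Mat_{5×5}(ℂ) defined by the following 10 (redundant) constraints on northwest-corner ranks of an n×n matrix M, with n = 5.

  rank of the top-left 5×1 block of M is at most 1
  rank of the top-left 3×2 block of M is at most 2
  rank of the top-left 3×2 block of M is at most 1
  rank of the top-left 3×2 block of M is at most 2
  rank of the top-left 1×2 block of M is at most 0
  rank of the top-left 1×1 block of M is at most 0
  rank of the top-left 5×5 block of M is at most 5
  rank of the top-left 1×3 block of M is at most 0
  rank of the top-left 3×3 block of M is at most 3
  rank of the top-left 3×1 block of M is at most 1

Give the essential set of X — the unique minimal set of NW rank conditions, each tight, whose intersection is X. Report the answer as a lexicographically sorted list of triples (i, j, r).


Computing R[i][j] = min implied NW-rank bound (n=5, 10 conditions):

  i=1: 0, 0, 0, 1, 1
  i=2: 1, 1, 1, 2, 2
  i=3: 1, 1, 2, 3, 3
  i=4: 1, 2, 3, 4, 4
  i=5: 1, 2, 3, 4, 5

the unique w with this rank table is (4, 1, 3, 2, 5).

Fulton essential set (2 of the 4 Rothe cells):

[(1, 3, 0), (3, 2, 1)]


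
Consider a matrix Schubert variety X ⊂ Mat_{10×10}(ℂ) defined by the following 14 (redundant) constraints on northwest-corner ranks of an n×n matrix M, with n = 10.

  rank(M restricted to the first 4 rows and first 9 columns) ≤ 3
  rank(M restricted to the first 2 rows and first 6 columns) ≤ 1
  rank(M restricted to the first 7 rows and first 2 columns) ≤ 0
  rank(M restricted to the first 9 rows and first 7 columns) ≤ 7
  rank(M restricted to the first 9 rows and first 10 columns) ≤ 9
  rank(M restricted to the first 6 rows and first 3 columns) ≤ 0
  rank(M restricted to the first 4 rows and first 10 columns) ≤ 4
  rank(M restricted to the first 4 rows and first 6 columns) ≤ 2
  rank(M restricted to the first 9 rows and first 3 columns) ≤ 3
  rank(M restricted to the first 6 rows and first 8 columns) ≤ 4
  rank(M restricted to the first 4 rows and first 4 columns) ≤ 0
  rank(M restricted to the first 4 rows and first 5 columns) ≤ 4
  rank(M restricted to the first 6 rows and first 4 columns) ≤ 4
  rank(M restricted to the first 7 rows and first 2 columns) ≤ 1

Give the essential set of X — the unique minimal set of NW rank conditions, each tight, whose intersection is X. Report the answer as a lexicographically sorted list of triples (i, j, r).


The tightest implied rank at each (i,j), from the 14 conditions:

  R[1]: 0  0  0  0  1  1  1  1  1  1
  R[2]: 0  0  0  0  1  1  2  2  2  2
  R[3]: 0  0  0  0  1  2  3  3  3  3
  R[4]: 0  0  0  0  1  2  3  3  3  4
  R[5]: 0  0  0  1  2  3  4  4  4  5
  R[6]: 0  0  0  1  2  3  4  4  5  6
  R[7]: 0  0  1  2  3  4  5  5  6  7
  R[8]: 1  1  2  3  4  5  6  6  7  8
  R[9]: 1  2  3  4  5  6  7  7  8  9
  R[10]: 1  2  3  4  5  6  7  8  9  10

hence w(1..10) = (5, 7, 6, 10, 4, 9, 3, 1, 2, 8).

ℓ(w)=28; the 6 essential cells (i,j,r):

[(2, 6, 1), (4, 4, 0), (4, 9, 3), (6, 3, 0), (6, 8, 4), (7, 2, 0)]


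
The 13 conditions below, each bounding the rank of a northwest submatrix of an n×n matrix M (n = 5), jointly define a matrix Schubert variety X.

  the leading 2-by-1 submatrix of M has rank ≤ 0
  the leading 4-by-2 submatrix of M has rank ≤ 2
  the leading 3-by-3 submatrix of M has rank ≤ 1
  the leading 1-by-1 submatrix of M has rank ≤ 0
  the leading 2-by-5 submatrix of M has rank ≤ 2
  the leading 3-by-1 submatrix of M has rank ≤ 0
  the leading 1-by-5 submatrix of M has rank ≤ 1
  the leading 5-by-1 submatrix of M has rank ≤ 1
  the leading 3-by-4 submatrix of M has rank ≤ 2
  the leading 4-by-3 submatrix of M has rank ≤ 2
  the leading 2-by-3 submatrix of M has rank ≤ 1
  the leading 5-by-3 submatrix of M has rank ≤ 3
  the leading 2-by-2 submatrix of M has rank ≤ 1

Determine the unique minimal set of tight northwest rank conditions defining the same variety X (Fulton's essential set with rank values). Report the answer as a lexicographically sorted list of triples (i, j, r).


Recovering R(i,j) via the rank-extension bound from the 13 conditions:

  i=1: 0 | 1 | 1 | 1 | 1
  i=2: 0 | 1 | 1 | 2 | 2
  i=3: 0 | 1 | 1 | 2 | 3
  i=4: 1 | 2 | 2 | 3 | 4
  i=5: 1 | 2 | 3 | 4 | 5

so w = (2, 4, 5, 1, 3).

Rothe diagram D(w) (5 cells), 2 SE-corners (essential conditions):

[(3, 1, 0), (3, 3, 1)]
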